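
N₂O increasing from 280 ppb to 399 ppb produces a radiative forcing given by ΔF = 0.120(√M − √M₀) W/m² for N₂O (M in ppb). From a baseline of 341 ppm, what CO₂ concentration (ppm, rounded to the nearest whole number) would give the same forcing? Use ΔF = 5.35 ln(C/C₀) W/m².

N₂O forcing: 0.120 × (√399 − √280) = 0.120 × (19.9750 − 16.7332) = 0.120 × 3.2418 = 0.38902 W/m².
Set 5.35 ln(C/341) = 0.38902: ln(C/341) = 0.38902/5.35 = 0.07271, so C = 341 × e^0.07271 = 341 × 1.07542 = 366.72 ppm.

C ≈ 367 ppm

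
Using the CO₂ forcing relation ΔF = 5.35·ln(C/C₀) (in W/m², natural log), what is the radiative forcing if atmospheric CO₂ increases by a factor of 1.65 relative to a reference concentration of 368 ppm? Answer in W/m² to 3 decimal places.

Because the forcing depends only on the ratio C/C₀, the initial concentration does not enter.
ΔF = 5.35 × ln(1.65) = 5.35 × 0.50078 = 2.6792 W/m².

ΔF = 2.679 W/m²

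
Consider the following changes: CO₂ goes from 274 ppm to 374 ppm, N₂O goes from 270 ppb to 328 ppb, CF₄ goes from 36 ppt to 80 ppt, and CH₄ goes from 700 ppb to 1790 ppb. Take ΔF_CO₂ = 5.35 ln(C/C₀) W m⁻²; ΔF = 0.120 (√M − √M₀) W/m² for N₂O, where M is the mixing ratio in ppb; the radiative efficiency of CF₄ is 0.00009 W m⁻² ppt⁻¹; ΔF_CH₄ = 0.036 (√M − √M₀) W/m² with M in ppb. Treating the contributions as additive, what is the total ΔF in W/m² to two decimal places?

ΔF = 2.44 W/m²

CO₂: 5.35 × ln(374/274) = 5.35 × ln(1.36496) = 5.35 × 0.31113 = 1.6645 W/m².
N₂O: 0.120 × (√328 − √270) = 0.120 × (18.1108 − 16.4317) = 0.120 × 1.6791 = 0.2015 W/m².
CF₄: ΔF = 0.00009 × (80 − 36) = 0.00009 × 44 = 0.0040 W/m².
CH₄: 0.036 × (√1790 − √700) = 0.036 × (42.3084 − 26.4575) = 0.036 × 15.8509 = 0.5706 W/m².
Total ΔF = 1.6645 + 0.2015 + 0.0040 + 0.5706 = 2.4406 W/m².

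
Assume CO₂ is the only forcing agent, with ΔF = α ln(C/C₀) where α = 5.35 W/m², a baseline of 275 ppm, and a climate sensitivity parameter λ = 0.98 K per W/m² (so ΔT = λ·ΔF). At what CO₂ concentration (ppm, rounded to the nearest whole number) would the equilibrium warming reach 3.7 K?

C ≈ 557 ppm

Required forcing: ΔF = ΔT/λ = 3.7/0.98 = 3.7755 W/m².
Then ln(C/275) = ΔF/5.35 = 3.7755/5.35 = 0.70570.
So C = 275 × e^0.70570 = 275 × 2.02526 = 556.95 ppm.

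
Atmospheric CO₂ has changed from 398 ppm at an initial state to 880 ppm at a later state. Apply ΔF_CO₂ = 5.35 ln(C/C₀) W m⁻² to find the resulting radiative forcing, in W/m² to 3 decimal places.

CO₂ absorption bands are partially saturated, so forcing scales with the logarithm of the concentration ratio.
CO₂: 5.35 × ln(880/398) = 5.35 × ln(2.21106) = 5.35 × 0.79347 = 4.2451 W/m².

ΔF = 4.245 W/m²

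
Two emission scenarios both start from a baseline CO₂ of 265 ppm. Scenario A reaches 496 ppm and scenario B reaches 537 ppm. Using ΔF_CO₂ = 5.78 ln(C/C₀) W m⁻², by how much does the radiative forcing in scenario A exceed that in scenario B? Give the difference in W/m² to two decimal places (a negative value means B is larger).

ΔF_A − ΔF_B = -0.46 W/m²

ΔF_A = 5.78 ln(496/265) = 5.78 × 0.62685 = 3.6232 W/m².
ΔF_B = 5.78 ln(537/265) = 5.78 × 0.70627 = 4.0822 W/m².
Difference: 3.6232 − 4.0822 = -0.4590 W/m².
(Equivalently, ΔF_A − ΔF_B = 5.78 ln(496/537) = 5.78 × -0.07942 = -0.4590 W/m².)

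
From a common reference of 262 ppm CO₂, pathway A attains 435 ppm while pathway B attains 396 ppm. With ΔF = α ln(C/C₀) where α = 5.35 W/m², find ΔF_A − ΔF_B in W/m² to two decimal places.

ΔF_A − ΔF_B = 0.50 W/m²

ΔF_A = 5.35 ln(435/262) = 5.35 × 0.50700 = 2.7125 W/m².
ΔF_B = 5.35 ln(396/262) = 5.35 × 0.41307 = 2.2099 W/m².
Difference: 2.7125 − 2.2099 = 0.5026 W/m².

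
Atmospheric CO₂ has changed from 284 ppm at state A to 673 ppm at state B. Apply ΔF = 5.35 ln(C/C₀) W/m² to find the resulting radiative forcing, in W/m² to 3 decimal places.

ΔF = 4.616 W/m²

CO₂: 5.35 × ln(673/284) = 5.35 × ln(2.36972) = 5.35 × 0.86277 = 4.6158 W/m².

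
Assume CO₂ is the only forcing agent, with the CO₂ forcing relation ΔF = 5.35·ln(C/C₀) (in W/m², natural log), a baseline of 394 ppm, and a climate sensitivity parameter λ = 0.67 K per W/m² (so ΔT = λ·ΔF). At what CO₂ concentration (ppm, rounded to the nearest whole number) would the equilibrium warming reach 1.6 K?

Required forcing: ΔF = ΔT/λ = 1.6/0.67 = 2.3881 W/m².
Then ln(C/394) = ΔF/5.35 = 2.3881/5.35 = 0.44637.
So C = 394 × e^0.44637 = 394 × 1.56263 = 615.68 ppm.

C ≈ 616 ppm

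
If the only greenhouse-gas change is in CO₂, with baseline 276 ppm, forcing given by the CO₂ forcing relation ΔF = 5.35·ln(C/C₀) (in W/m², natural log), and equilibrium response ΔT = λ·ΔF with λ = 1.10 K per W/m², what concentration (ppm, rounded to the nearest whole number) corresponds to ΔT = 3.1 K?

Required forcing: ΔF = ΔT/λ = 3.1/1.10 = 2.8182 W/m².
Then ln(C/276) = ΔF/5.35 = 2.8182/5.35 = 0.52677.
So C = 276 × e^0.52677 = 276 × 1.69345 = 467.39 ppm.

C ≈ 467 ppm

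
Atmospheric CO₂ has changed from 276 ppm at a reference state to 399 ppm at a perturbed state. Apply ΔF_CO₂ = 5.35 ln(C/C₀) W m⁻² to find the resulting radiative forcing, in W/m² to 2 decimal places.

ΔF = 1.97 W/m²

CO₂: 5.35 × ln(399/276) = 5.35 × ln(1.44565) = 5.35 × 0.36856 = 1.9718 W/m².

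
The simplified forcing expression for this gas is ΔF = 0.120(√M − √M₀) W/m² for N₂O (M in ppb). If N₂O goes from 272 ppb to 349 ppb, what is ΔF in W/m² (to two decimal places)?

ΔF = 0.26 W/m²

N₂O: 0.120 × (√349 − √272) = 0.120 × (18.6815 − 16.4924) = 0.120 × 2.1891 = 0.2627 W/m².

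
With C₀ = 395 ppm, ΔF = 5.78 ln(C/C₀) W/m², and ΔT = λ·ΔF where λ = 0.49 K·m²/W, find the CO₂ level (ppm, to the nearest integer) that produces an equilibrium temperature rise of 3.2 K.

Required forcing: ΔF = ΔT/λ = 3.2/0.49 = 6.5306 W/m².
Then ln(C/395) = ΔF/5.78 = 6.5306/5.78 = 1.12986.
So C = 395 × e^1.12986 = 395 × 3.09522 = 1222.61 ppm.

C ≈ 1223 ppm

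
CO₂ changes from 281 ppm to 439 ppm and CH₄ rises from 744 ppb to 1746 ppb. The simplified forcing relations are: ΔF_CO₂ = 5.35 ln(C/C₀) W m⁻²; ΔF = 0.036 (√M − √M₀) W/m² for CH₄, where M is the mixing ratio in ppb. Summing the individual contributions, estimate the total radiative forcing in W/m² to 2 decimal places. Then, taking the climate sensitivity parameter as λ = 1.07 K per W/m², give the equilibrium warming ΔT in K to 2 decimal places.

ΔF = 2.91 W/m²; ΔT = 3.11 K

CO₂: 5.35 × ln(439/281) = 5.35 × ln(1.56228) = 5.35 × 0.44615 = 2.3869 W/m².
CH₄: 0.036 × (√1746 − √744) = 0.036 × (41.7852 − 27.2764) = 0.036 × 14.5088 = 0.5223 W/m².
Total ΔF = 2.3869 + 0.5223 = 2.9092 W/m².
ΔT = λ ΔF = 1.07 × 2.91 = 3.1137 K.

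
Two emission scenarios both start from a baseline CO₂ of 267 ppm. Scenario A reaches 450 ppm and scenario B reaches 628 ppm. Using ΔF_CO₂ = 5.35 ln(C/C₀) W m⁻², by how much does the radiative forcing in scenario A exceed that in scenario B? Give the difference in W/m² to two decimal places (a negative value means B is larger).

ΔF_A − ΔF_B = -1.78 W/m²

ΔF_A = 5.35 ln(450/267) = 5.35 × 0.52200 = 2.7927 W/m².
ΔF_B = 5.35 ln(628/267) = 5.35 × 0.85529 = 4.5758 W/m².
Difference: 2.7927 − 4.5758 = -1.7831 W/m².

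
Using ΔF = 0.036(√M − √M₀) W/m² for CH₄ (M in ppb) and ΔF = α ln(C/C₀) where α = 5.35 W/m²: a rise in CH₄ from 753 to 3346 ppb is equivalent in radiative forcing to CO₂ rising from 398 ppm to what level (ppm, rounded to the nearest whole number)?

C ≈ 488 ppm

CH₄ forcing: 0.036 × (√3346 − √753) = 0.036 × (57.8446 − 27.4408) = 0.036 × 30.4038 = 1.09454 W/m².
Set 5.35 ln(C/398) = 1.09454: ln(C/398) = 1.09454/5.35 = 0.20459, so C = 398 × e^0.20459 = 398 × 1.22702 = 488.35 ppm.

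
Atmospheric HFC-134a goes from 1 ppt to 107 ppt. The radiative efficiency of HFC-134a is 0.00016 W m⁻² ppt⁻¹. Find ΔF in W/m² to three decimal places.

ΔF = 0.017 W/m²

HFC-134a: ΔF = 0.00016 × (107 − 1) = 0.00016 × 106 = 0.0170 W/m².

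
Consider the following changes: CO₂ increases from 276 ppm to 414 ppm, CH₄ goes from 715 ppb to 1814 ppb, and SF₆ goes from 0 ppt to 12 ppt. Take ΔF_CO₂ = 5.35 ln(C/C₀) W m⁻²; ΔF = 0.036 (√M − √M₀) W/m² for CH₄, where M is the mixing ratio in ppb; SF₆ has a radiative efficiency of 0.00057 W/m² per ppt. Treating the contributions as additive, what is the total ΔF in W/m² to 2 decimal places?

ΔF = 2.75 W/m²

CO₂: 5.35 × ln(414/276) = 5.35 × ln(1.50000) = 5.35 × 0.40547 = 2.1693 W/m².
CH₄: 0.036 × (√1814 − √715) = 0.036 × (42.5911 − 26.7395) = 0.036 × 15.8516 = 0.5707 W/m².
SF₆: ΔF = 0.00057 × (12 − 0) = 0.00057 × 12 = 0.0068 W/m².
Total ΔF = 2.1693 + 0.5707 + 0.0068 = 2.7468 W/m².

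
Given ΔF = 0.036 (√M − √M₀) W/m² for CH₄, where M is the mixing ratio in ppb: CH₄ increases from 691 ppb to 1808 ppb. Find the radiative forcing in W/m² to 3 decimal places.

ΔF = 0.584 W/m²

CH₄: 0.036 × (√1808 − √691) = 0.036 × (42.5206 − 26.2869) = 0.036 × 16.2337 = 0.5844 W/m².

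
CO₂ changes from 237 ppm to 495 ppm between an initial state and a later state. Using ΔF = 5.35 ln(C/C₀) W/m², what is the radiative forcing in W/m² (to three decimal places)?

ΔF = 3.940 W/m²

CO₂ absorption bands are partially saturated, so forcing scales with the logarithm of the concentration ratio.
CO₂: 5.35 × ln(495/237) = 5.35 × ln(2.08861) = 5.35 × 0.73650 = 3.9403 W/m².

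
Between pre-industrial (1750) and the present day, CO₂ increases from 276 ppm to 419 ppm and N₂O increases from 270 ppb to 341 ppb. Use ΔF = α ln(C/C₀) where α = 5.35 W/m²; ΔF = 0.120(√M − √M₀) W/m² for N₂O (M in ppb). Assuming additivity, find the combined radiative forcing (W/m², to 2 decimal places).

ΔF = 2.48 W/m²

CO₂: 5.35 × ln(419/276) = 5.35 × ln(1.51812) = 5.35 × 0.41747 = 2.2335 W/m².
N₂O: 0.120 × (√341 − √270) = 0.120 × (18.4662 − 16.4317) = 0.120 × 2.0345 = 0.2441 W/m².
Total ΔF = 2.2335 + 0.2441 = 2.4776 W/m².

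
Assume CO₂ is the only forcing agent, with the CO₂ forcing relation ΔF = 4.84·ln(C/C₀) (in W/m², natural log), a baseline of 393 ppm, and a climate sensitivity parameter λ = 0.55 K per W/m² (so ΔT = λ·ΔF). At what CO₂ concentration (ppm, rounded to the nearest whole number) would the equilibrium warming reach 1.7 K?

C ≈ 744 ppm

Required forcing: ΔF = ΔT/λ = 1.7/0.55 = 3.0909 W/m².
Then ln(C/393) = ΔF/4.84 = 3.0909/4.84 = 0.63862.
So C = 393 × e^0.63862 = 393 × 1.89387 = 744.29 ppm.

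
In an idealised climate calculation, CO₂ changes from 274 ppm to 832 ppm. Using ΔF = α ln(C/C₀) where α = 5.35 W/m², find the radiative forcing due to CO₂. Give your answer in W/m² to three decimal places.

ΔF = 5.942 W/m²

CO₂: 5.35 × ln(832/274) = 5.35 × ln(3.03650) = 5.35 × 1.11071 = 5.9423 W/m².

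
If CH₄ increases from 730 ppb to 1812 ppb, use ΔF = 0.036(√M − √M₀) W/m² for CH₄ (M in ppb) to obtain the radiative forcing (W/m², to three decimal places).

ΔF = 0.560 W/m²

CH₄: 0.036 × (√1812 − √730) = 0.036 × (42.5676 − 27.0185) = 0.036 × 15.5491 = 0.5598 W/m².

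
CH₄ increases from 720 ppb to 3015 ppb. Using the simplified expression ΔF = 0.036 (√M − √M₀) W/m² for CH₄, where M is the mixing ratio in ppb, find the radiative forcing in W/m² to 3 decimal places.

CH₄: 0.036 × (√3015 − √720) = 0.036 × (54.9090 − 26.8328) = 0.036 × 28.0762 = 1.0107 W/m².

ΔF = 1.011 W/m²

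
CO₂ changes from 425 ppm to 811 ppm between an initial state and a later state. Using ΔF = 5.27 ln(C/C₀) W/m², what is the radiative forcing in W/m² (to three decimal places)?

ΔF = 3.405 W/m²

CO₂ absorption bands are partially saturated, so forcing scales with the logarithm of the concentration ratio.
CO₂: 5.27 × ln(811/425) = 5.27 × ln(1.90824) = 5.27 × 0.64618 = 3.4054 W/m².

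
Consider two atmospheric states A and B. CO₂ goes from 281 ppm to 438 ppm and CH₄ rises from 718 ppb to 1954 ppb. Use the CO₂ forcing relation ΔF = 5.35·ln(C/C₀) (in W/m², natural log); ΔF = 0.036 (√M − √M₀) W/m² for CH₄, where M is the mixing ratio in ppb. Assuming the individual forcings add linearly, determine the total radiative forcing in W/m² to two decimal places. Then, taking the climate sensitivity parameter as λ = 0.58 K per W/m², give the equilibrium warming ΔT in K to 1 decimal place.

ΔF = 3.00 W/m²; ΔT = 1.7 K

CO₂: 5.35 × ln(438/281) = 5.35 × ln(1.55872) = 5.35 × 0.44386 = 2.3747 W/m².
CH₄: 0.036 × (√1954 − √718) = 0.036 × (44.2041 − 26.7955) = 0.036 × 17.4086 = 0.6267 W/m².
Total ΔF = 2.3747 + 0.6267 = 3.0014 W/m².
ΔT = λ ΔF = 0.58 × 3.00 = 1.7400 K.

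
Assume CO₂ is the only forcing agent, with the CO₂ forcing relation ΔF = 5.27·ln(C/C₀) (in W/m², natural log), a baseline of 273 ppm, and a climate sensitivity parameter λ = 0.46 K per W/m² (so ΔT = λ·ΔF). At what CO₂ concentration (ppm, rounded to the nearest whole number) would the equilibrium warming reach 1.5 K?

C ≈ 507 ppm

Required forcing: ΔF = ΔT/λ = 1.5/0.46 = 3.2609 W/m².
Then ln(C/273) = ΔF/5.27 = 3.2609/5.27 = 0.61877.
So C = 273 × e^0.61877 = 273 × 1.85664 = 506.86 ppm.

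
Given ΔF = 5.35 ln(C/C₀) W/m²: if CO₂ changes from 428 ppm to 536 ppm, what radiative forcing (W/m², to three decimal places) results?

ΔF = 1.204 W/m²

CO₂ absorption bands are partially saturated, so forcing scales with the logarithm of the concentration ratio.
CO₂: 5.35 × ln(536/428) = 5.35 × ln(1.25234) = 5.35 × 0.22501 = 1.2038 W/m².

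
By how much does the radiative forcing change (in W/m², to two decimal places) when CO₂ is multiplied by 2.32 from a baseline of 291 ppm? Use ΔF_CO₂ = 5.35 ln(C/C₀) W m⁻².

ΔF = 4.50 W/m²

ΔF = 5.35 × ln(2.32) = 5.35 × 0.84157 = 4.5024 W/m².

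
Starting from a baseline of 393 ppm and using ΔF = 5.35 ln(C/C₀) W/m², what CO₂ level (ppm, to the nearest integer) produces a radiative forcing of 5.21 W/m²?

C ≈ 1041 ppm

Set 5.35 ln(C/393) = 5.21, so ln(C/393) = 5.21/5.35 = 0.97383.
Then C/393 = e^0.97383 = 2.64807, giving C = 393 × 2.64807 = 1040.69 ppm.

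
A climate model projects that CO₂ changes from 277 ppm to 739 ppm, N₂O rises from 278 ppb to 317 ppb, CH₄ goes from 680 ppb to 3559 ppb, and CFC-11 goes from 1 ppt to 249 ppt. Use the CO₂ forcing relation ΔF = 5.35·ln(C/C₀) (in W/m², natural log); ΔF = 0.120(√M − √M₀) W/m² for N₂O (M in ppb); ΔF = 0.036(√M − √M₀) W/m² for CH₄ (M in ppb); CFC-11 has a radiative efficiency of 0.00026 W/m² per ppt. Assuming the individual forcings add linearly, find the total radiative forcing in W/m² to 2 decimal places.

ΔF = 6.66 W/m²

CO₂: 5.35 × ln(739/277) = 5.35 × ln(2.66787) = 5.35 × 0.98128 = 5.2498 W/m².
N₂O: 0.120 × (√317 − √278) = 0.120 × (17.8045 − 16.6733) = 0.120 × 1.1312 = 0.1357 W/m².
CH₄: 0.036 × (√3559 − √680) = 0.036 × (59.6574 − 26.0768) = 0.036 × 33.5806 = 1.2089 W/m².
CFC-11: ΔF = 0.00026 × (249 − 1) = 0.00026 × 248 = 0.0645 W/m².
Total ΔF = 5.2498 + 0.1357 + 1.2089 + 0.0645 = 6.6589 W/m².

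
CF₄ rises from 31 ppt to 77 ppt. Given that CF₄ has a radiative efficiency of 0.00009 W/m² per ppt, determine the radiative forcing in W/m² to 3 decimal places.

CF₄: ΔF = 0.00009 × (77 − 31) = 0.00009 × 46 = 0.0041 W/m².

ΔF = 0.004 W/m²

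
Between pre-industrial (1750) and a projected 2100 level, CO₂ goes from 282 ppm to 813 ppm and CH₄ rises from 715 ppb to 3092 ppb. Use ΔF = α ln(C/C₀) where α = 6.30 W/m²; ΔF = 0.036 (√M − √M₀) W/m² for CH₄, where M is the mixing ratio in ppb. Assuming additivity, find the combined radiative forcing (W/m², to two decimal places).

ΔF = 7.71 W/m²

CO₂: 6.30 × ln(813/282) = 6.30 × ln(2.88298) = 6.30 × 1.05882 = 6.6706 W/m².
CH₄: 0.036 × (√3092 − √715) = 0.036 × (55.6058 − 26.7395) = 0.036 × 28.8663 = 1.0392 W/m².
Total ΔF = 6.6706 + 1.0392 = 7.7098 W/m².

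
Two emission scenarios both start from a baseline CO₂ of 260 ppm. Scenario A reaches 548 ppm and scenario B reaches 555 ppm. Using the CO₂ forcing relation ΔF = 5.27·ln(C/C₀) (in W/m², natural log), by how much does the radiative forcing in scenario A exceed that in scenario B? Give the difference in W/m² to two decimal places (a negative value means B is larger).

ΔF_A = 5.27 ln(548/260) = 5.27 × 0.74559 = 3.9293 W/m².
ΔF_B = 5.27 ln(555/260) = 5.27 × 0.75829 = 3.9962 W/m².
Difference: 3.9293 − 3.9962 = -0.0669 W/m².
(Equivalently, ΔF_A − ΔF_B = 5.27 ln(548/555) = 5.27 × -0.01269 = -0.0669 W/m².)

ΔF_A − ΔF_B = -0.07 W/m²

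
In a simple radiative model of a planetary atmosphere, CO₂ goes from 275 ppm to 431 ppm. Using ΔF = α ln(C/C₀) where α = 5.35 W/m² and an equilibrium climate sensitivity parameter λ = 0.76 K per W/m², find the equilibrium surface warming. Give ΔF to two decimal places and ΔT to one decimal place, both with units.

ΔF = 2.40 W/m²; ΔT = 1.8 K

CO₂: 5.35 × ln(431/275) = 5.35 × ln(1.56727) = 5.35 × 0.44934 = 2.4040 W/m².
ΔT = λ ΔF = 0.76 × 2.40 = 1.8240 K.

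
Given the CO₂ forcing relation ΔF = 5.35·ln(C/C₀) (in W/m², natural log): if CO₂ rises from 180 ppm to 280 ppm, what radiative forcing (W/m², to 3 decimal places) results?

ΔF = 2.364 W/m²

CO₂: 5.35 × ln(280/180) = 5.35 × ln(1.55556) = 5.35 × 0.44184 = 2.3638 W/m².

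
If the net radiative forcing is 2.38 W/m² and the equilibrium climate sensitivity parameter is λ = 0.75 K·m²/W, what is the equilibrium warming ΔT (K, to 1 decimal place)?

ΔT = λ ΔF = 0.75 × 2.38 = 1.7850 K.

ΔT = 1.8 K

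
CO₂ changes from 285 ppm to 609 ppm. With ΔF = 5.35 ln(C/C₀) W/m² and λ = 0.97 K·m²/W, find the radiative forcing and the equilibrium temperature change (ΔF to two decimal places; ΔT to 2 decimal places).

ΔF = 4.06 W/m²; ΔT = 3.94 K

CO₂: 5.35 × ln(609/285) = 5.35 × ln(2.13684) = 5.35 × 0.75933 = 4.0624 W/m².
ΔT = λ ΔF = 0.97 × 4.06 = 3.9382 K.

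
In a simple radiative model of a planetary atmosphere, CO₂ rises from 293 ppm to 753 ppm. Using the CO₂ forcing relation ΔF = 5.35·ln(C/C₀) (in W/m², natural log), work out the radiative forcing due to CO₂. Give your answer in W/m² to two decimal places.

ΔF = 5.05 W/m²

CO₂: 5.35 × ln(753/293) = 5.35 × ln(2.56997) = 5.35 × 0.94389 = 5.0498 W/m².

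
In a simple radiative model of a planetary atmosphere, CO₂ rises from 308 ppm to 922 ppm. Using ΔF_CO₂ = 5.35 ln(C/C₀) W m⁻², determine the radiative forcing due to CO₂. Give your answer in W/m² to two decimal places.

CO₂ absorption bands are partially saturated, so forcing scales with the logarithm of the concentration ratio.
CO₂: 5.35 × ln(922/308) = 5.35 × ln(2.99351) = 5.35 × 1.09645 = 5.8660 W/m².

ΔF = 5.87 W/m²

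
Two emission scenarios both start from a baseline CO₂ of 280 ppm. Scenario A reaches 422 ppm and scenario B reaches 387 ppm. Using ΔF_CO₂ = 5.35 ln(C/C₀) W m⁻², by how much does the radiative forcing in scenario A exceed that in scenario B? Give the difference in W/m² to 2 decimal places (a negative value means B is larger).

ΔF_A = 5.35 ln(422/280) = 5.35 × 0.41022 = 2.1947 W/m².
ΔF_B = 5.35 ln(387/280) = 5.35 × 0.32364 = 1.7315 W/m².
Difference: 2.1947 − 1.7315 = 0.4632 W/m².

ΔF_A − ΔF_B = 0.46 W/m²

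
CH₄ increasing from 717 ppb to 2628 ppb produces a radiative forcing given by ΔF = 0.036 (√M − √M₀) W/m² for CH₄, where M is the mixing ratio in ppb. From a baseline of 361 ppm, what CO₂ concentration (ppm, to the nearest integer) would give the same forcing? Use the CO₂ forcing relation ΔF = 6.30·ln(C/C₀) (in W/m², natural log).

C ≈ 415 ppm

CH₄ forcing: 0.036 × (√2628 − √717) = 0.036 × (51.2640 − 26.7769) = 0.036 × 24.4871 = 0.88154 W/m².
Set 6.30 ln(C/361) = 0.88154: ln(C/361) = 0.88154/6.30 = 0.13993, so C = 361 × e^0.13993 = 361 × 1.15019 = 415.22 ppm.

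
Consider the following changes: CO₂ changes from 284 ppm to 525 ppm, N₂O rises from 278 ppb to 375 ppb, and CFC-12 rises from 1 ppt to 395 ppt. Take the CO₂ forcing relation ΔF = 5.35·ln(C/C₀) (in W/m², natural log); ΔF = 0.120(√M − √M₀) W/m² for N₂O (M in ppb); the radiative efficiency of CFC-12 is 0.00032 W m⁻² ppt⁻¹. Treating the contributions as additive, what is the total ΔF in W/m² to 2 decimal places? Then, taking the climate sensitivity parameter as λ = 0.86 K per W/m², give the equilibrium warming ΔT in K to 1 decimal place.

ΔF = 3.74 W/m²; ΔT = 3.2 K

CO₂: 5.35 × ln(525/284) = 5.35 × ln(1.84859) = 5.35 × 0.61442 = 3.2871 W/m².
N₂O: 0.120 × (√375 − √278) = 0.120 × (19.3649 − 16.6733) = 0.120 × 2.6916 = 0.3230 W/m².
CFC-12: ΔF = 0.00032 × (395 − 1) = 0.00032 × 394 = 0.1261 W/m².
Total ΔF = 3.2871 + 0.3230 + 0.1261 = 3.7362 W/m².
ΔT = λ ΔF = 0.86 × 3.74 = 3.2164 K.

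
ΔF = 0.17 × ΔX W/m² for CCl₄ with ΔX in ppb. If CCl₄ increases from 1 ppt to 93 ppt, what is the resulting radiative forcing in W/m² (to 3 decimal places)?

ΔF = 0.016 W/m²

CCl₄: Δ = 93 − 1 = 92 ppt = 0.092 ppb; ΔF = 0.17 × 0.092 = 0.0156 W/m².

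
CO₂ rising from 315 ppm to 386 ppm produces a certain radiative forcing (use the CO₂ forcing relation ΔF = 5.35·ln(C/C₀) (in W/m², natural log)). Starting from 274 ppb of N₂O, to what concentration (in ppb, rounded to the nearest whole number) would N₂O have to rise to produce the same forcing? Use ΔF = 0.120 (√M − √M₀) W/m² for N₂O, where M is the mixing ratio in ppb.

M ≈ 656 ppb

CO₂ forcing: 5.35 × ln(386/315) = 5.35 × 0.203265 = 1.08747 W/m².
Set 0.120(√M − √274) = 1.08747: √M = 1.08747/0.120 + √274 = 9.0623 + 16.5529 = 25.6152.
M = (25.6152)² = 656.14 ppb.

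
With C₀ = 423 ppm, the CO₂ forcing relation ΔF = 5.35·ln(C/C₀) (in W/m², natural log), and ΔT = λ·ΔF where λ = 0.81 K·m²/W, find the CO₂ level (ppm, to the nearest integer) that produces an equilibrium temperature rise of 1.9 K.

C ≈ 656 ppm

Required forcing: ΔF = ΔT/λ = 1.9/0.81 = 2.3457 W/m².
Then ln(C/423) = ΔF/5.35 = 2.3457/5.35 = 0.43845.
So C = 423 × e^0.43845 = 423 × 1.55030 = 655.78 ppm.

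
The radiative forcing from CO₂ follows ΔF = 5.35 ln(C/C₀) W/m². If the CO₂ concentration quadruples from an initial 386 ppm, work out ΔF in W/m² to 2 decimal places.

ΔF = 7.42 W/m²

Because the forcing depends only on the ratio C/C₀, the initial concentration does not enter.
ΔF = 5.35 × ln(4) = 5.35 × 1.38629 = 7.4167 W/m².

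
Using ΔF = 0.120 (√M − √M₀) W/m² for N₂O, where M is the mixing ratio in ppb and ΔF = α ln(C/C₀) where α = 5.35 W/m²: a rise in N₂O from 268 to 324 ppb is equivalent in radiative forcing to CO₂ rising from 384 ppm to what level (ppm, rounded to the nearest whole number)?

N₂O forcing: 0.120 × (√324 − √268) = 0.120 × (18.0000 − 16.3707) = 0.120 × 1.6293 = 0.19552 W/m².
Set 5.35 ln(C/384) = 0.19552: ln(C/384) = 0.19552/5.35 = 0.03655, so C = 384 × e^0.03655 = 384 × 1.03723 = 398.30 ppm.

C ≈ 398 ppm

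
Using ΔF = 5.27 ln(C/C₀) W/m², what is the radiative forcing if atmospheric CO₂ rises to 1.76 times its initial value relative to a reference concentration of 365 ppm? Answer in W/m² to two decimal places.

Because the forcing depends only on the ratio C/C₀, the initial concentration does not enter.
ΔF = 5.27 × ln(1.76) = 5.27 × 0.56531 = 2.9792 W/m².

ΔF = 2.98 W/m²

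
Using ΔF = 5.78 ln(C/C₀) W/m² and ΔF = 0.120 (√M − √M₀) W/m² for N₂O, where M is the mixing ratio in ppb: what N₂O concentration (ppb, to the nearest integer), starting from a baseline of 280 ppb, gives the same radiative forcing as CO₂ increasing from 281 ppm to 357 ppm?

CO₂ forcing: 5.78 × ln(357/281) = 5.78 × 0.239381 = 1.38362 W/m².
Set 0.120(√M − √280) = 1.38362: √M = 1.38362/0.120 + √280 = 11.5302 + 16.7332 = 28.2634.
M = (28.2634)² = 798.82 ppb.

M ≈ 799 ppb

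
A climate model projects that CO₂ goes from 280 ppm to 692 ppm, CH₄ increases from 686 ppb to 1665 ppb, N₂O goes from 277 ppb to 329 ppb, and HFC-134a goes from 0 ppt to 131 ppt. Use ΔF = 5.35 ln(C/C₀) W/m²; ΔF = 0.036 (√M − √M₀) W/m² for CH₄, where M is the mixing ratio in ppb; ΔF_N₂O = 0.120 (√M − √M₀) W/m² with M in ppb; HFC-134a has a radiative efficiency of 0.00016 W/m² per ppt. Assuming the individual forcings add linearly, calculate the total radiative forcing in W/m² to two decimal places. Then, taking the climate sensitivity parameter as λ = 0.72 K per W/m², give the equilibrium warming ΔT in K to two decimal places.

CO₂: 5.35 × ln(692/280) = 5.35 × ln(2.47143) = 5.35 × 0.90480 = 4.8407 W/m².
CH₄: 0.036 × (√1665 − √686) = 0.036 × (40.8044 − 26.1916) = 0.036 × 14.6128 = 0.5261 W/m².
N₂O: 0.120 × (√329 − √277) = 0.120 × (18.1384 − 16.6433) = 0.120 × 1.4951 = 0.1794 W/m².
HFC-134a: ΔF = 0.00016 × (131 − 0) = 0.00016 × 131 = 0.0210 W/m².
Total ΔF = 4.8407 + 0.5261 + 0.1794 + 0.0210 = 5.5672 W/m².
ΔT = λ ΔF = 0.72 × 5.57 = 4.0104 K.

ΔF = 5.57 W/m²; ΔT = 4.01 K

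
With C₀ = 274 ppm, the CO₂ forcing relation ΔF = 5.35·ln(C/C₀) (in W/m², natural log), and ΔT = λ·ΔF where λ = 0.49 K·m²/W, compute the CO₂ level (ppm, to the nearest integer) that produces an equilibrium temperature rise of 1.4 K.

C ≈ 467 ppm

Required forcing: ΔF = ΔT/λ = 1.4/0.49 = 2.8571 W/m².
Then ln(C/274) = ΔF/5.35 = 2.8571/5.35 = 0.53404.
So C = 274 × e^0.53404 = 274 × 1.70581 = 467.39 ppm.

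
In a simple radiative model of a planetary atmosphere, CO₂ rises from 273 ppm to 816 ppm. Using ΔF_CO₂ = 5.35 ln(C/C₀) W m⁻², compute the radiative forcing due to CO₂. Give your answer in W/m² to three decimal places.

ΔF = 5.858 W/m²

CO₂: 5.35 × ln(816/273) = 5.35 × ln(2.98901) = 5.35 × 1.09494 = 5.8579 W/m².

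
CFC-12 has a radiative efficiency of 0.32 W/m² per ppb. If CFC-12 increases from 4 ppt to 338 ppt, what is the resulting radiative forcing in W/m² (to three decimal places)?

ΔF = 0.107 W/m²

CFC-12: Δ = 338 − 4 = 334 ppt = 0.334 ppb; ΔF = 0.32 × 0.334 = 0.1069 W/m².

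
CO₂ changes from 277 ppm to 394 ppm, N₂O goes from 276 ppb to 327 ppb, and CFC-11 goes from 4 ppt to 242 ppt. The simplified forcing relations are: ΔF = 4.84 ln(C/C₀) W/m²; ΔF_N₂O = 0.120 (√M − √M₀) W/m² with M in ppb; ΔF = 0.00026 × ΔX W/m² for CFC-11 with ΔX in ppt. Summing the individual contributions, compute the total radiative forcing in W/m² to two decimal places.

ΔF = 1.94 W/m²

CO₂: 4.84 × ln(394/277) = 4.84 × ln(1.42238) = 4.84 × 0.35233 = 1.7053 W/m².
N₂O: 0.120 × (√327 − √276) = 0.120 × (18.0831 − 16.6132) = 0.120 × 1.4699 = 0.1764 W/m².
CFC-11: ΔF = 0.00026 × (242 − 4) = 0.00026 × 238 = 0.0619 W/m².
Total ΔF = 1.7053 + 0.1764 + 0.0619 = 1.9436 W/m².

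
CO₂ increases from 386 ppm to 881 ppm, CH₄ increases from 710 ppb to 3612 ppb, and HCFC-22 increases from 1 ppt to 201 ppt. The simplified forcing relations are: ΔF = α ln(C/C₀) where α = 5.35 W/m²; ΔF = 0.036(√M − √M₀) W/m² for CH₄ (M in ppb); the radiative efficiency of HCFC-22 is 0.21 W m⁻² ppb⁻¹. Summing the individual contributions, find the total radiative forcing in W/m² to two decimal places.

CO₂: 5.35 × ln(881/386) = 5.35 × ln(2.28238) = 5.35 × 0.82522 = 4.4149 W/m².
CH₄: 0.036 × (√3612 − √710) = 0.036 × (60.0999 − 26.6458) = 0.036 × 33.4541 = 1.2043 W/m².
HCFC-22: Δ = 201 − 1 = 200 ppt = 0.200 ppb; ΔF = 0.21 × 0.200 = 0.0420 W/m².
Total ΔF = 4.4149 + 1.2043 + 0.0420 = 5.6612 W/m².

ΔF = 5.66 W/m²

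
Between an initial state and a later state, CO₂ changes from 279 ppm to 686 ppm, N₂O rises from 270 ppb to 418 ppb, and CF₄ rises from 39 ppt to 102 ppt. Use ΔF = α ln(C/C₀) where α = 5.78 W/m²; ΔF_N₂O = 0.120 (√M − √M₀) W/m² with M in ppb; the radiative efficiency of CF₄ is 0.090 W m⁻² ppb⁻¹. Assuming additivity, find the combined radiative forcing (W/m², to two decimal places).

CO₂: 5.78 × ln(686/279) = 5.78 × ln(2.45878) = 5.78 × 0.89967 = 5.2001 W/m².
N₂O: 0.120 × (√418 − √270) = 0.120 × (20.4450 − 16.4317) = 0.120 × 4.0133 = 0.4816 W/m².
CF₄: Δ = 102 − 39 = 63 ppt = 0.063 ppb; ΔF = 0.090 × 0.063 = 0.0057 W/m².
Total ΔF = 5.2001 + 0.4816 + 0.0057 = 5.6874 W/m².

ΔF = 5.69 W/m²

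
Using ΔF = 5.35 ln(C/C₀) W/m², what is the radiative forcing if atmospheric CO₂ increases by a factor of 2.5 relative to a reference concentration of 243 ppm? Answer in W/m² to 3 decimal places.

ΔF = 4.902 W/m²

ΔF = 5.35 × ln(2.5) = 5.35 × 0.91629 = 4.9022 W/m².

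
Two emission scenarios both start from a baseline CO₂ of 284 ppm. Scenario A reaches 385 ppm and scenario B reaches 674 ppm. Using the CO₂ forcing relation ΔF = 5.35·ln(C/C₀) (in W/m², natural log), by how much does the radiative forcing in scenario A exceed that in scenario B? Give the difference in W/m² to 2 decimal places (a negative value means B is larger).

ΔF_A = 5.35 ln(385/284) = 5.35 × 0.30427 = 1.6278 W/m².
ΔF_B = 5.35 ln(674/284) = 5.35 × 0.86426 = 4.6238 W/m².
Difference: 1.6278 − 4.6238 = -2.9960 W/m².

ΔF_A − ΔF_B = -3.00 W/m²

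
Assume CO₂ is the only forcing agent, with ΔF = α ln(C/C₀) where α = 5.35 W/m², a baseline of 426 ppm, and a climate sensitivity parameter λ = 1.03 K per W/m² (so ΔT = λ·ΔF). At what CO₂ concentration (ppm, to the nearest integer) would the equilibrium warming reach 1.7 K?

Required forcing: ΔF = ΔT/λ = 1.7/1.03 = 1.6505 W/m².
Then ln(C/426) = ΔF/5.35 = 1.6505/5.35 = 0.30850.
So C = 426 × e^0.30850 = 426 × 1.36138 = 579.95 ppm.

C ≈ 580 ppm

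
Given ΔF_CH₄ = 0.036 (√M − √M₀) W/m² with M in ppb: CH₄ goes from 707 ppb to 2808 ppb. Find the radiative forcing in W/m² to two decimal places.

CH₄: 0.036 × (√2808 − √707) = 0.036 × (52.9906 − 26.5895) = 0.036 × 26.4011 = 0.9504 W/m².

ΔF = 0.95 W/m²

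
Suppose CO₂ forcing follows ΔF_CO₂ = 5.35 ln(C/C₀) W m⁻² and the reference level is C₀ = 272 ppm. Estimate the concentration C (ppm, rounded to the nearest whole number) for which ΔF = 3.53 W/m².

Set 5.35 ln(C/272) = 3.53, so ln(C/272) = 3.53/5.35 = 0.65981.
Then C/272 = e^0.65981 = 1.93442, giving C = 272 × 1.93442 = 526.16 ppm.

C ≈ 526 ppm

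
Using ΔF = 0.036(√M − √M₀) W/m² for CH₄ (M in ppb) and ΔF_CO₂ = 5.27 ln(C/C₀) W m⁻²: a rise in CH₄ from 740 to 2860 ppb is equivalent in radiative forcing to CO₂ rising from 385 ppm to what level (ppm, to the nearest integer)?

C ≈ 461 ppm

CH₄ forcing: 0.036 × (√2860 − √740) = 0.036 × (53.4790 − 27.2029) = 0.036 × 26.2761 = 0.94594 W/m².
Set 5.27 ln(C/385) = 0.94594: ln(C/385) = 0.94594/5.27 = 0.17950, so C = 385 × e^0.17950 = 385 × 1.19662 = 460.70 ppm.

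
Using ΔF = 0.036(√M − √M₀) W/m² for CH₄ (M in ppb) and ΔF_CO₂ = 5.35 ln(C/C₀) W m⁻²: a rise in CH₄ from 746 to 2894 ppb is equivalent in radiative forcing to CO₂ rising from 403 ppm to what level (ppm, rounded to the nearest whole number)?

C ≈ 482 ppm

CH₄ forcing: 0.036 × (√2894 − √746) = 0.036 × (53.7959 − 27.3130) = 0.036 × 26.4829 = 0.95338 W/m².
Set 5.35 ln(C/403) = 0.95338: ln(C/403) = 0.95338/5.35 = 0.17820, so C = 403 × e^0.17820 = 403 × 1.19506 = 481.61 ppm.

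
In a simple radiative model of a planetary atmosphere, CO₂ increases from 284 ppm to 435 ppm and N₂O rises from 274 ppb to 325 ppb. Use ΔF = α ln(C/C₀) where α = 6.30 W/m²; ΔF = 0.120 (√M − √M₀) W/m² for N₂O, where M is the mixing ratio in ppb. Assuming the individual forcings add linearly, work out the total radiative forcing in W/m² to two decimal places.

CO₂: 6.30 × ln(435/284) = 6.30 × ln(1.53169) = 6.30 × 0.42637 = 2.6861 W/m².
N₂O: 0.120 × (√325 − √274) = 0.120 × (18.0278 − 16.5529) = 0.120 × 1.4749 = 0.1770 W/m².
Total ΔF = 2.6861 + 0.1770 = 2.8631 W/m².

ΔF = 2.86 W/m²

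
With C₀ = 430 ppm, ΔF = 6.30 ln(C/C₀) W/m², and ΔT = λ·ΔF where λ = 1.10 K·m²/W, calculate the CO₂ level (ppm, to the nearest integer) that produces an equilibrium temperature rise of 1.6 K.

C ≈ 542 ppm

Required forcing: ΔF = ΔT/λ = 1.6/1.10 = 1.4545 W/m².
Then ln(C/430) = ΔF/6.30 = 1.4545/6.30 = 0.23087.
So C = 430 × e^0.23087 = 430 × 1.25970 = 541.67 ppm.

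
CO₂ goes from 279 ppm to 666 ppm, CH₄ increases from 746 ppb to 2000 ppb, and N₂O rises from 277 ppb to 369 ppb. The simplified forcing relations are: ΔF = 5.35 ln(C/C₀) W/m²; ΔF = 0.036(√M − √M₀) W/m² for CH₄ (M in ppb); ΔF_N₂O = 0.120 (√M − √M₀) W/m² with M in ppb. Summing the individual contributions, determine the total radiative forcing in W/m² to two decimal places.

CO₂: 5.35 × ln(666/279) = 5.35 × ln(2.38710) = 5.35 × 0.87008 = 4.6549 W/m².
CH₄: 0.036 × (√2000 − √746) = 0.036 × (44.7214 − 27.3130) = 0.036 × 17.4084 = 0.6267 W/m².
N₂O: 0.120 × (√369 − √277) = 0.120 × (19.2094 − 16.6433) = 0.120 × 2.5661 = 0.3079 W/m².
Total ΔF = 4.6549 + 0.6267 + 0.3079 = 5.5895 W/m².

ΔF = 5.59 W/m²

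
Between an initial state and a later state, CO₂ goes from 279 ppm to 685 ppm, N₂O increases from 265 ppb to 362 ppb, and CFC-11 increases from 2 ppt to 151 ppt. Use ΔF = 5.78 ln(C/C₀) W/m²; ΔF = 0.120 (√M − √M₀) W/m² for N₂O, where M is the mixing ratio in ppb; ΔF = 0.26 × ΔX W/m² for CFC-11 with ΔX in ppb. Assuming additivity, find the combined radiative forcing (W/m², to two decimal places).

CO₂: 5.78 × ln(685/279) = 5.78 × ln(2.45520) = 5.78 × 0.89821 = 5.1917 W/m².
N₂O: 0.120 × (√362 − √265) = 0.120 × (19.0263 − 16.2788) = 0.120 × 2.7475 = 0.3297 W/m².
CFC-11: Δ = 151 − 2 = 149 ppt = 0.149 ppb; ΔF = 0.26 × 0.149 = 0.0387 W/m².
Total ΔF = 5.1917 + 0.3297 + 0.0387 = 5.5601 W/m².

ΔF = 5.56 W/m²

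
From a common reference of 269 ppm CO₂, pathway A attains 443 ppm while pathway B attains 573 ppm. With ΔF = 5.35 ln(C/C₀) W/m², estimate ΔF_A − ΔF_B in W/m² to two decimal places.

ΔF_A − ΔF_B = -1.38 W/m²

ΔF_A = 5.35 ln(443/269) = 5.35 × 0.49886 = 2.6689 W/m².
ΔF_B = 5.35 ln(573/269) = 5.35 × 0.75617 = 4.0455 W/m².
Difference: 2.6689 − 4.0455 = -1.3766 W/m².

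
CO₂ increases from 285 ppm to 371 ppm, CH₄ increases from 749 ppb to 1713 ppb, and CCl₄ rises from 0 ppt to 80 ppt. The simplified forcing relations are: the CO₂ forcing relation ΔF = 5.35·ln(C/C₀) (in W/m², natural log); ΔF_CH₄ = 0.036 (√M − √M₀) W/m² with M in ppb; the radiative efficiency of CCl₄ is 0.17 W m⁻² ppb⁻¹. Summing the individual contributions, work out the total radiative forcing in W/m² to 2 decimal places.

ΔF = 1.93 W/m²

CO₂: 5.35 × ln(371/285) = 5.35 × ln(1.30175) = 5.35 × 0.26371 = 1.4108 W/m².
CH₄: 0.036 × (√1713 − √749) = 0.036 × (41.3884 − 27.3679) = 0.036 × 14.0205 = 0.5047 W/m².
CCl₄: Δ = 80 − 0 = 80 ppt = 0.080 ppb; ΔF = 0.17 × 0.080 = 0.0136 W/m².
Total ΔF = 1.4108 + 0.5047 + 0.0136 = 1.9291 W/m².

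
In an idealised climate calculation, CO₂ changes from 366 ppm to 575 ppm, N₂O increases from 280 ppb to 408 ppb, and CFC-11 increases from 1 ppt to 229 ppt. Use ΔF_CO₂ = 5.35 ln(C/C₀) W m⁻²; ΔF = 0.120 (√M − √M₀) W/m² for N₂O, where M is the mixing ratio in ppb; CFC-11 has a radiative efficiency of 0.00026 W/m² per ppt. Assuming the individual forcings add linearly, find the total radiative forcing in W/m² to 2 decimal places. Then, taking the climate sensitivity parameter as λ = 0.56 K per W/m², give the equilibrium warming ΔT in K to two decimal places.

ΔF = 2.89 W/m²; ΔT = 1.62 K

CO₂: 5.35 × ln(575/366) = 5.35 × ln(1.57104) = 5.35 × 0.45174 = 2.4168 W/m².
N₂O: 0.120 × (√408 − √280) = 0.120 × (20.1990 − 16.7332) = 0.120 × 3.4658 = 0.4159 W/m².
CFC-11: ΔF = 0.00026 × (229 − 1) = 0.00026 × 228 = 0.0593 W/m².
Total ΔF = 2.4168 + 0.4159 + 0.0593 = 2.8920 W/m².
ΔT = λ ΔF = 0.56 × 2.89 = 1.6184 K.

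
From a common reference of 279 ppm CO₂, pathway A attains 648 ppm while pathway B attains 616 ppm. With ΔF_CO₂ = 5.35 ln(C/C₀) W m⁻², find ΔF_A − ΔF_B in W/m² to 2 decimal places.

ΔF_A − ΔF_B = 0.27 W/m²

ΔF_A = 5.35 ln(648/279) = 5.35 × 0.84268 = 4.5083 W/m².
ΔF_B = 5.35 ln(616/279) = 5.35 × 0.79204 = 4.2374 W/m².
Difference: 4.5083 − 4.2374 = 0.2709 W/m².
(Equivalently, ΔF_A − ΔF_B = 5.35 ln(648/616) = 5.35 × 0.05064 = 0.2709 W/m².)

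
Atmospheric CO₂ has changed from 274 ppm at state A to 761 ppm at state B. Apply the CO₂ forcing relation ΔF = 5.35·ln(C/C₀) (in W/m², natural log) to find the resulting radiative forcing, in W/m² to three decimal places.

ΔF = 5.465 W/m²

CO₂: 5.35 × ln(761/274) = 5.35 × ln(2.77737) = 5.35 × 1.02150 = 5.4650 W/m².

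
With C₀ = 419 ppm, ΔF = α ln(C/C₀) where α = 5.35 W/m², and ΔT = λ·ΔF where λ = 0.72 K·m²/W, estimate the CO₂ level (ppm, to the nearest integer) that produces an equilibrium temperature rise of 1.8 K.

Required forcing: ΔF = ΔT/λ = 1.8/0.72 = 2.5000 W/m².
Then ln(C/419) = ΔF/5.35 = 2.5000/5.35 = 0.46729.
So C = 419 × e^0.46729 = 419 × 1.59566 = 668.58 ppm.

C ≈ 669 ppm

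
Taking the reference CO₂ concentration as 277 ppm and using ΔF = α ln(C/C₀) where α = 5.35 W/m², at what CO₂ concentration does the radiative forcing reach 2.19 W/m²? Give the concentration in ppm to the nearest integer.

C ≈ 417 ppm

Set 5.35 ln(C/277) = 2.19, so ln(C/277) = 2.19/5.35 = 0.40935.
Then C/277 = e^0.40935 = 1.50584, giving C = 277 × 1.50584 = 417.12 ppm.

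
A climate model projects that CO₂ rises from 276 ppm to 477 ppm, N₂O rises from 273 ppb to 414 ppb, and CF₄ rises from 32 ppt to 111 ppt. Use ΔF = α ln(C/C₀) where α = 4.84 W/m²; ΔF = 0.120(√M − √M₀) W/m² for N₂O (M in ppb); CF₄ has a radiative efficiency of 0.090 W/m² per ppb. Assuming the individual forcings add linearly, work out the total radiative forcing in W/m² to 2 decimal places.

ΔF = 3.11 W/m²

CO₂: 4.84 × ln(477/276) = 4.84 × ln(1.72826) = 4.84 × 0.54712 = 2.6481 W/m².
N₂O: 0.120 × (√414 − √273) = 0.120 × (20.3470 − 16.5227) = 0.120 × 3.8243 = 0.4589 W/m².
CF₄: Δ = 111 − 32 = 79 ppt = 0.079 ppb; ΔF = 0.090 × 0.079 = 0.0071 W/m².
Total ΔF = 2.6481 + 0.4589 + 0.0071 = 3.1141 W/m².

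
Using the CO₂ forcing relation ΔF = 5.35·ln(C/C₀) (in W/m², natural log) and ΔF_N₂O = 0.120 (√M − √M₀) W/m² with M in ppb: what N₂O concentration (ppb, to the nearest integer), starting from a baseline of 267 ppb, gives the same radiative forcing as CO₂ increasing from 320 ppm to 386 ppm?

M ≈ 610 ppb

CO₂ forcing: 5.35 × ln(386/320) = 5.35 × 0.187516 = 1.00321 W/m².
Set 0.120(√M − √267) = 1.00321: √M = 1.00321/0.120 + √267 = 8.3601 + 16.3401 = 24.7002.
M = (24.7002)² = 610.10 ppb.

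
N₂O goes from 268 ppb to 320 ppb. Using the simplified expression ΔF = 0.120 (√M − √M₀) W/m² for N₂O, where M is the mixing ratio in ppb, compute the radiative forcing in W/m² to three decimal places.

ΔF = 0.182 W/m²

N₂O: 0.120 × (√320 − √268) = 0.120 × (17.8885 − 16.3707) = 0.120 × 1.5178 = 0.1821 W/m².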